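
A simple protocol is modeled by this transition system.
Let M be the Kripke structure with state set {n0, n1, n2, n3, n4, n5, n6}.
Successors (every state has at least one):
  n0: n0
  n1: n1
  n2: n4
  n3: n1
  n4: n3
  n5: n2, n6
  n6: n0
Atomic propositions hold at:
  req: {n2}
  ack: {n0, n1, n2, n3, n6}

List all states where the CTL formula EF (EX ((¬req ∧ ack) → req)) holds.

Sat(¬req) = {n0, n1, n3, n4, n5, n6}
Sat(¬req ∧ ack) = {n0, n1, n3, n6}
Sat((¬req ∧ ack) → req) = {n2, n4, n5}
Sat(EX ((¬req ∧ ack) → req)) = {s : some successor in {n2, n4, n5}} = {n2, n5}
EF (EX ((¬req ∧ ack) → req)): least fixpoint, start Z0 = {n2, n5}, add states with some successor in Z. Already a fixed point.
Sat(EF (EX ((¬req ∧ ack) → req))) = {n2, n5}

{n2, n5}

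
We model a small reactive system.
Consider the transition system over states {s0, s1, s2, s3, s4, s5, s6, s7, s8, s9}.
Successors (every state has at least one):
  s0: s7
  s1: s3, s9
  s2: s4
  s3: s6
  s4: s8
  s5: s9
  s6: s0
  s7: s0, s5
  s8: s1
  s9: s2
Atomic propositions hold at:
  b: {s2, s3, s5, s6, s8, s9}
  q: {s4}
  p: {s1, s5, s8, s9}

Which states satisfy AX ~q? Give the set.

{s0, s1, s3, s4, s5, s6, s7, s8, s9}

Sat(~q) = {s0, s1, s2, s3, s5, s6, s7, s8, s9}
Sat(AX ~q) = {s : every successor in {s0, s1, s2, s3, s5, s6, s7, s8, s9}} = {s0, s1, s3, s4, s5, s6, s7, s8, s9}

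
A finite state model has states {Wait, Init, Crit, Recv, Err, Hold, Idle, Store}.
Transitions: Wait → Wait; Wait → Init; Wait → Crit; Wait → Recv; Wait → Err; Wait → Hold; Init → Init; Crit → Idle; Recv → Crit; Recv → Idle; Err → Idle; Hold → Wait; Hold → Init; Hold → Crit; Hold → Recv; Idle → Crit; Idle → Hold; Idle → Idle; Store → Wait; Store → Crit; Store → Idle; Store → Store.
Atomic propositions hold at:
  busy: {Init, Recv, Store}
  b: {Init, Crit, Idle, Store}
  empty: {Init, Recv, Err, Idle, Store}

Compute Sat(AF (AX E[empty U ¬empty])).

Sat(¬empty) = {Wait, Crit, Hold}
E[empty U ¬empty]: least fixpoint, start Z0 = Sat(¬empty) = {Wait, Crit, Hold}, add states in Sat(empty) with some successor in Z. Z1 = {Wait, Crit, Recv, Hold, Idle, Store}; Z2 = {Wait, Crit, Recv, Err, Hold, Idle, Store}; fixed.
Sat(E[empty U ¬empty]) = {Wait, Crit, Recv, Err, Hold, Idle, Store}
Sat(AX E[empty U ¬empty]) = {s : every successor in {Wait, Crit, Recv, Err, Hold, Idle, Store}} = {Crit, Recv, Err, Idle, Store}
AF (AX E[empty U ¬empty]): least fixpoint, start Z0 = {Crit, Recv, Err, Idle, Store}, add states with every successor in Z. Already a fixed point.
Sat(AF (AX E[empty U ¬empty])) = {Crit, Recv, Err, Idle, Store}

{Crit, Recv, Err, Idle, Store}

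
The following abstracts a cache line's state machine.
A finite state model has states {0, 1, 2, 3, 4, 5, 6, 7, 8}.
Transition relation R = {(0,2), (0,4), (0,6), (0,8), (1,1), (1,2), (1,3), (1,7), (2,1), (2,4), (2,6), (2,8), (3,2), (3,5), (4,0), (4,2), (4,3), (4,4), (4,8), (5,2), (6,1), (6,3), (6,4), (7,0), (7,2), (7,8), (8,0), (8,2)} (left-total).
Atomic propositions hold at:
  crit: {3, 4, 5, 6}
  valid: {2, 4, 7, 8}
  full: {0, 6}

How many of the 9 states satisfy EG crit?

2

EG crit: greatest fixpoint, start Z0 = {3, 4, 5, 6}, keep only states in Sat with some successor in Z. Z1 = {3, 4, 6}; Z2 = {4, 6}; fixed.
Sat(EG crit) = {4, 6}
|Sat(EG crit)| = |{4, 6}| = 2.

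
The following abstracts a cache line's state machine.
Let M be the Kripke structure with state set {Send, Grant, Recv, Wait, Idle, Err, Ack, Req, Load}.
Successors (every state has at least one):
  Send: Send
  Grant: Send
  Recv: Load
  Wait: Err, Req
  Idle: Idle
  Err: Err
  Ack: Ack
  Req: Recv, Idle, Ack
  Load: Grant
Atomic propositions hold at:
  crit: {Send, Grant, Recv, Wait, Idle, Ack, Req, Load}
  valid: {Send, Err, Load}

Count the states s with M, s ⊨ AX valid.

4

Sat(AX valid) = {s : every successor in {Send, Err, Load}} = {Send, Grant, Recv, Err}
|Sat(AX valid)| = |{Send, Grant, Recv, Err}| = 4.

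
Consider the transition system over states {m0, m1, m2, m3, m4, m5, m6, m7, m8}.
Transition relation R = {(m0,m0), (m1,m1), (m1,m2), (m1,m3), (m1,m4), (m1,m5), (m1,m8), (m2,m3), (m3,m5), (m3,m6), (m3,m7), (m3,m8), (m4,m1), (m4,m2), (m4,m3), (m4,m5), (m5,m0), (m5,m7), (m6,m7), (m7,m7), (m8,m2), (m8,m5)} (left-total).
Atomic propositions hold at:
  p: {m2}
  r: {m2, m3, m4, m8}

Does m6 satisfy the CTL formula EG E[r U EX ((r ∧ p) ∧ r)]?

No

Sat(r ∧ p) = {m2}
Sat((r ∧ p) ∧ r) = {m2}
Sat(EX ((r ∧ p) ∧ r)) = {s : some successor in {m2}} = {m1, m4, m8}
E[r U EX ((r ∧ p) ∧ r)]: least fixpoint, start Z0 = Sat(EX ((r ∧ p) ∧ r)) = {m1, m4, m8}, add states in Sat(r) with some successor in Z. Z1 = {m1, m3, m4, m8}; Z2 = {m1, m2, m3, m4, m8}; fixed.
Sat(E[r U EX ((r ∧ p) ∧ r)]) = {m1, m2, m3, m4, m8}
EG E[r U EX ((r ∧ p) ∧ r)]: greatest fixpoint, start Z0 = {m1, m2, m3, m4, m8}, keep only states in Sat with some successor in Z. Already a fixed point.
Sat(EG E[r U EX ((r ∧ p) ∧ r)]) = {m1, m2, m3, m4, m8}
m6 ∉ Sat(EG E[r U EX ((r ∧ p) ∧ r)]) = {m1, m2, m3, m4, m8}, so the formula does not hold at m6.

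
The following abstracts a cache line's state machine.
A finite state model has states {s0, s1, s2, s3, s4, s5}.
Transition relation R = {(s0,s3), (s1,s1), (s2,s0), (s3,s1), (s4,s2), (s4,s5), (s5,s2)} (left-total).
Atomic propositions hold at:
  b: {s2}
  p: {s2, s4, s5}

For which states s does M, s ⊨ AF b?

{s2, s4, s5}

AF b: least fixpoint, start Z0 = {s2}, add states with every successor in Z. Z1 = {s2, s5}; Z2 = {s2, s4, s5}; fixed.
Sat(AF b) = {s2, s4, s5}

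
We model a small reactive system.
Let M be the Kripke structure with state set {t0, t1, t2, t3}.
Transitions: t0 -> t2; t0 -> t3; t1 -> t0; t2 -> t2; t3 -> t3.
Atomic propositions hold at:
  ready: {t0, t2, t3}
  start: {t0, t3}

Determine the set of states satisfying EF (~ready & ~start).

Sat(~ready) = {t1}
Sat(~start) = {t1, t2}
Sat(~ready & ~start) = {t1}
EF (~ready & ~start): least fixpoint, start Z0 = {t1}, add states with some successor in Z. Already a fixed point.
Sat(EF (~ready & ~start)) = {t1}

{t1}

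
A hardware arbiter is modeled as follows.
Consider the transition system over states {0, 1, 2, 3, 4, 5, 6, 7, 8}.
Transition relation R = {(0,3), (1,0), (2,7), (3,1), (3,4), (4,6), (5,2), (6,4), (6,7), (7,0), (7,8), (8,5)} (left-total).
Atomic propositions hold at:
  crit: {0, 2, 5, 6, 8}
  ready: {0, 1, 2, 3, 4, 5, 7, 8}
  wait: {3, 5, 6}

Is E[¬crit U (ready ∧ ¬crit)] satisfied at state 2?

Sat(¬crit) = {1, 3, 4, 7}
Sat(ready ∧ ¬crit) = {1, 3, 4, 7}
E[¬crit U (ready ∧ ¬crit)]: least fixpoint, start Z0 = Sat((ready ∧ ¬crit)) = {1, 3, 4, 7}, add states in Sat(¬crit) with some successor in Z. Already a fixed point.
Sat(E[¬crit U (ready ∧ ¬crit)]) = {1, 3, 4, 7}
2 ∉ Sat(E[¬crit U (ready ∧ ¬crit)]) = {1, 3, 4, 7}, so the formula does not hold at 2.

No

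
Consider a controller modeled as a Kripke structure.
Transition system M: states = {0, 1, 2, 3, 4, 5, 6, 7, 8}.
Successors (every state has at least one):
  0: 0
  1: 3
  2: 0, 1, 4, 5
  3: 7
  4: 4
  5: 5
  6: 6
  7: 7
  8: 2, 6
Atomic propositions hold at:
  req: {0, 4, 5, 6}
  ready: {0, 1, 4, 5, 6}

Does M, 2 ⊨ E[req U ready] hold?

No

E[req U ready]: least fixpoint, start Z0 = Sat(ready) = {0, 1, 4, 5, 6}, add states in Sat(req) with some successor in Z. Already a fixed point.
Sat(E[req U ready]) = {0, 1, 4, 5, 6}
2 ∉ Sat(E[req U ready]) = {0, 1, 4, 5, 6}, so the formula does not hold at 2.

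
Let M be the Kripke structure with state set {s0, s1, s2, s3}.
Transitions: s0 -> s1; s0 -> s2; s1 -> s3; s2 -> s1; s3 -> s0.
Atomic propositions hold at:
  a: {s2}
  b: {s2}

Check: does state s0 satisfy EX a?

Yes

Sat(EX a) = {s : some successor in {s2}} = {s0}
s0 ∈ Sat(EX a) = {s0}, so the formula holds at s0.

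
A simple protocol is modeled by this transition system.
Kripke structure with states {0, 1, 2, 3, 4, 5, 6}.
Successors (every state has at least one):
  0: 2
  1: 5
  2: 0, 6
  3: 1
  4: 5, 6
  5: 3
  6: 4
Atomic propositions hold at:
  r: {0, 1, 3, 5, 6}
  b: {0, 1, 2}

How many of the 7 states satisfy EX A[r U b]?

A[r U b]: least fixpoint, start Z0 = Sat(b) = {0, 1, 2}, add states in Sat(r) with every successor in Z. Z1 = {0, 1, 2, 3}; Z2 = {0, 1, 2, 3, 5}; fixed.
Sat(A[r U b]) = {0, 1, 2, 3, 5}
Sat(EX A[r U b]) = {s : some successor in {0, 1, 2, 3, 5}} = {0, 1, 2, 3, 4, 5}
|Sat(EX A[r U b])| = |{0, 1, 2, 3, 4, 5}| = 6.

6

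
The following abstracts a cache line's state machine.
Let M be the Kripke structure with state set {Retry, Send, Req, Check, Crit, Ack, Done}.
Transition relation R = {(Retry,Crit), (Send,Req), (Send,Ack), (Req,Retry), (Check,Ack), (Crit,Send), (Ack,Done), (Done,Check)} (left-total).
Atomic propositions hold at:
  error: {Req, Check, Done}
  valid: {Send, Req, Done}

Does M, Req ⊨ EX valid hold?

No

Sat(EX valid) = {s : some successor in {Send, Req, Done}} = {Send, Crit, Ack}
Req ∉ Sat(EX valid) = {Send, Crit, Ack}, so the formula does not hold at Req.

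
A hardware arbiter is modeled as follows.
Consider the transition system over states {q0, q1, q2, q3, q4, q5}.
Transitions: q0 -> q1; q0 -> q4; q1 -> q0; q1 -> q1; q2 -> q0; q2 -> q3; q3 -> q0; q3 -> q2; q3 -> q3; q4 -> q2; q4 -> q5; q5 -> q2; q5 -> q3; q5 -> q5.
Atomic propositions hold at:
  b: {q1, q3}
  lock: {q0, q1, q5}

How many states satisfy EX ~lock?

Sat(~lock) = {q2, q3, q4}
Sat(EX ~lock) = {s : some successor in {q2, q3, q4}} = {q0, q2, q3, q4, q5}
|Sat(EX ~lock)| = |{q0, q2, q3, q4, q5}| = 5.

5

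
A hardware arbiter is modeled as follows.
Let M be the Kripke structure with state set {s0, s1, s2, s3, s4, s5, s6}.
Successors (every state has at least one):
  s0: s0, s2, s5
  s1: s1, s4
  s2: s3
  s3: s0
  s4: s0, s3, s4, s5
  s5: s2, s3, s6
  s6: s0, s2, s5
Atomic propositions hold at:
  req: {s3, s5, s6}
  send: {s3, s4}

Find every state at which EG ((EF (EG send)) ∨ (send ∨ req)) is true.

EG send: greatest fixpoint, start Z0 = {s3, s4}, keep only states in Sat with some successor in Z. Z1 = {s4}; fixed.
Sat(EG send) = {s4}
EF (EG send): least fixpoint, start Z0 = {s4}, add states with some successor in Z. Z1 = {s1, s4}; fixed.
Sat(EF (EG send)) = {s1, s4}
Sat(send ∨ req) = {s3, s4, s5, s6}
Sat((EF (EG send)) ∨ (send ∨ req)) = {s1, s3, s4, s5, s6}
EG ((EF (EG send)) ∨ (send ∨ req)): greatest fixpoint, start Z0 = {s1, s3, s4, s5, s6}, keep only states in Sat with some successor in Z. Z1 = {s1, s4, s5, s6}; fixed.
Sat(EG ((EF (EG send)) ∨ (send ∨ req))) = {s1, s4, s5, s6}

{s1, s4, s5, s6}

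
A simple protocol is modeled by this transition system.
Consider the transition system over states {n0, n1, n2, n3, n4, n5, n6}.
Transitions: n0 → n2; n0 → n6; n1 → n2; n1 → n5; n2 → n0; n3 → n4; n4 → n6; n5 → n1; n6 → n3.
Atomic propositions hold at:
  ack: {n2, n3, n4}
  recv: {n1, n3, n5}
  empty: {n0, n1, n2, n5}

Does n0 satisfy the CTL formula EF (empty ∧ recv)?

No

Sat(empty ∧ recv) = {n1, n5}
EF (empty ∧ recv): least fixpoint, start Z0 = {n1, n5}, add states with some successor in Z. Already a fixed point.
Sat(EF (empty ∧ recv)) = {n1, n5}
n0 ∉ Sat(EF (empty ∧ recv)) = {n1, n5}, so the formula does not hold at n0.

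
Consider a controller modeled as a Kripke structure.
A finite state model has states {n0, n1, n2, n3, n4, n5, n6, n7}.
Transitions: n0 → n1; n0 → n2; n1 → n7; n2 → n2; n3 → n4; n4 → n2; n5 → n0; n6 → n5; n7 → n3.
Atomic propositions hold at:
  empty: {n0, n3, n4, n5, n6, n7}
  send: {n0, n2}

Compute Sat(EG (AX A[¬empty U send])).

Sat(¬empty) = {n1, n2}
A[¬empty U send]: least fixpoint, start Z0 = Sat(send) = {n0, n2}, add states in Sat(¬empty) with every successor in Z. Already a fixed point.
Sat(A[¬empty U send]) = {n0, n2}
Sat(AX A[¬empty U send]) = {s : every successor in {n0, n2}} = {n2, n4, n5}
EG (AX A[¬empty U send]): greatest fixpoint, start Z0 = {n2, n4, n5}, keep only states in Sat with some successor in Z. Z1 = {n2, n4}; fixed.
Sat(EG (AX A[¬empty U send])) = {n2, n4}

{n2, n4}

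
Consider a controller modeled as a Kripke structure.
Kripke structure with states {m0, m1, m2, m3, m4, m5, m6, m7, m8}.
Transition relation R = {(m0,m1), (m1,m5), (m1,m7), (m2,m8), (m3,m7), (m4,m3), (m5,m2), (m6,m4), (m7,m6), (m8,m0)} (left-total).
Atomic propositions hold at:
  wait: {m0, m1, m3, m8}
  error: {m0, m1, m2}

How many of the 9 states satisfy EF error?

EF error: least fixpoint, start Z0 = {m0, m1, m2}, add states with some successor in Z. Z1 = {m0, m1, m2, m5, m8}; fixed.
Sat(EF error) = {m0, m1, m2, m5, m8}
|Sat(EF error)| = |{m0, m1, m2, m5, m8}| = 5.

5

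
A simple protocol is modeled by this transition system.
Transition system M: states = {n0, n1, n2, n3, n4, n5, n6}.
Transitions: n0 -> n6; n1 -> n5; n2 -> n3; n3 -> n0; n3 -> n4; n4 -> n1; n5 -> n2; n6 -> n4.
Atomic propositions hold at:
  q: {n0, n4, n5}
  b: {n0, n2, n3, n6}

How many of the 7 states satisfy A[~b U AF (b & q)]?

1

Sat(~b) = {n1, n4, n5}
Sat(b & q) = {n0}
AF (b & q): least fixpoint, start Z0 = {n0}, add states with every successor in Z. Already a fixed point.
Sat(AF (b & q)) = {n0}
A[~b U AF (b & q)]: least fixpoint, start Z0 = Sat(AF (b & q)) = {n0}, add states in Sat(~b) with every successor in Z. Already a fixed point.
Sat(A[~b U AF (b & q)]) = {n0}
|Sat(A[~b U AF (b & q)])| = |{n0}| = 1.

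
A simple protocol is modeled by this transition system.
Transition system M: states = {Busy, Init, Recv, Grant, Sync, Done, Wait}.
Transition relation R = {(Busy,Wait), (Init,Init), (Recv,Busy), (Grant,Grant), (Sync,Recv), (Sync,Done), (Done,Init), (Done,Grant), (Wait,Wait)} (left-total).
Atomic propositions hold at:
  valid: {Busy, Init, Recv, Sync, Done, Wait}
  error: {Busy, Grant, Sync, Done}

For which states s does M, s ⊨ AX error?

{Recv, Grant}

Sat(AX error) = {s : every successor in {Busy, Grant, Sync, Done}} = {Recv, Grant}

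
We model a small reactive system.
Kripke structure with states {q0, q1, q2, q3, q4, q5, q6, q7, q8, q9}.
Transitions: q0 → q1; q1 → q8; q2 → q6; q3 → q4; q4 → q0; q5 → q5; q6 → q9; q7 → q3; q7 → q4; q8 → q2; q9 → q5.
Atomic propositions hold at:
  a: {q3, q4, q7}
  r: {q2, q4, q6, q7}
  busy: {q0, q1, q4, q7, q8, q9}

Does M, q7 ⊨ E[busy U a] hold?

Yes

E[busy U a]: least fixpoint, start Z0 = Sat(a) = {q3, q4, q7}, add states in Sat(busy) with some successor in Z. Already a fixed point.
Sat(E[busy U a]) = {q3, q4, q7}
q7 ∈ Sat(E[busy U a]) = {q3, q4, q7}, so the formula holds at q7.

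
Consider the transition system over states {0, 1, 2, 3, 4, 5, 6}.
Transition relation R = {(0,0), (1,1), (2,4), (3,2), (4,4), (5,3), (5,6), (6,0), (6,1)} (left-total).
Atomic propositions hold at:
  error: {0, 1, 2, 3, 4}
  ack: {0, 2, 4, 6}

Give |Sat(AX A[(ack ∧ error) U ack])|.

Sat(ack ∧ error) = {0, 2, 4}
A[(ack ∧ error) U ack]: least fixpoint, start Z0 = Sat(ack) = {0, 2, 4, 6}, add states in Sat(ack ∧ error) with every successor in Z. Already a fixed point.
Sat(A[(ack ∧ error) U ack]) = {0, 2, 4, 6}
Sat(AX A[(ack ∧ error) U ack]) = {s : every successor in {0, 2, 4, 6}} = {0, 2, 3, 4}
|Sat(AX A[(ack ∧ error) U ack])| = |{0, 2, 3, 4}| = 4.

4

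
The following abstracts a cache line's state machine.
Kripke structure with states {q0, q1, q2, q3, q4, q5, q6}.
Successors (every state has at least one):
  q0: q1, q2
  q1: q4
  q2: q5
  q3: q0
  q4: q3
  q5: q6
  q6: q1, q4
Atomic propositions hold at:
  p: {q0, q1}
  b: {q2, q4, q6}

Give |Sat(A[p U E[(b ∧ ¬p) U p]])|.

3

Sat(¬p) = {q2, q3, q4, q5, q6}
Sat(b ∧ ¬p) = {q2, q4, q6}
E[(b ∧ ¬p) U p]: least fixpoint, start Z0 = Sat(p) = {q0, q1}, add states in Sat(b ∧ ¬p) with some successor in Z. Z1 = {q0, q1, q6}; fixed.
Sat(E[(b ∧ ¬p) U p]) = {q0, q1, q6}
A[p U E[(b ∧ ¬p) U p]]: least fixpoint, start Z0 = Sat(E[(b ∧ ¬p) U p]) = {q0, q1, q6}, add states in Sat(p) with every successor in Z. Already a fixed point.
Sat(A[p U E[(b ∧ ¬p) U p]]) = {q0, q1, q6}
|Sat(A[p U E[(b ∧ ¬p) U p]])| = |{q0, q1, q6}| = 3.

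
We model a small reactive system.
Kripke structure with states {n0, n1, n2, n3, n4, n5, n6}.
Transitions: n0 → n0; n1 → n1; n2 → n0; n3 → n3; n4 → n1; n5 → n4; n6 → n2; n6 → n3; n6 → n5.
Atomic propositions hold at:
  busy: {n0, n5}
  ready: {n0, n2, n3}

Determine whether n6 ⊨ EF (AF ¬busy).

Yes

Sat(¬busy) = {n1, n2, n3, n4, n6}
AF ¬busy: least fixpoint, start Z0 = {n1, n2, n3, n4, n6}, add states with every successor in Z. Z1 = {n1, n2, n3, n4, n5, n6}; fixed.
Sat(AF ¬busy) = {n1, n2, n3, n4, n5, n6}
EF (AF ¬busy): least fixpoint, start Z0 = {n1, n2, n3, n4, n5, n6}, add states with some successor in Z. Already a fixed point.
Sat(EF (AF ¬busy)) = {n1, n2, n3, n4, n5, n6}
n6 ∈ Sat(EF (AF ¬busy)) = {n1, n2, n3, n4, n5, n6}, so the formula holds at n6.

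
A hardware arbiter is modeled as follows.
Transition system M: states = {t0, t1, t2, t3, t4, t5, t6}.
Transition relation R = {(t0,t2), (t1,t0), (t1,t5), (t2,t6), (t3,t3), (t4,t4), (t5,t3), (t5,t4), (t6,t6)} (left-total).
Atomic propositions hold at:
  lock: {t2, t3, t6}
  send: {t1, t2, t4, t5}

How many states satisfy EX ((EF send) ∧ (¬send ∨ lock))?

EF send: least fixpoint, start Z0 = {t1, t2, t4, t5}, add states with some successor in Z. Z1 = {t0, t1, t2, t4, t5}; fixed.
Sat(EF send) = {t0, t1, t2, t4, t5}
Sat(¬send) = {t0, t3, t6}
Sat(¬send ∨ lock) = {t0, t2, t3, t6}
Sat((EF send) ∧ (¬send ∨ lock)) = {t0, t2}
Sat(EX ((EF send) ∧ (¬send ∨ lock))) = {s : some successor in {t0, t2}} = {t0, t1}
|Sat(EX ((EF send) ∧ (¬send ∨ lock)))| = |{t0, t1}| = 2.

2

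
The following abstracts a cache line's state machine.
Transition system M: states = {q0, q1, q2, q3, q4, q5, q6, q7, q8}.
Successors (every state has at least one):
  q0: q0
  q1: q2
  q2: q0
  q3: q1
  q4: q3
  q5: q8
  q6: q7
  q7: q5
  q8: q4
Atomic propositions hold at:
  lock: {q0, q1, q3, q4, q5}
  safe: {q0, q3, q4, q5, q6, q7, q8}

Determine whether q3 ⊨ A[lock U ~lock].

Sat(~lock) = {q2, q6, q7, q8}
A[lock U ~lock]: least fixpoint, start Z0 = Sat(~lock) = {q2, q6, q7, q8}, add states in Sat(lock) with every successor in Z. Z1 = {q1, q2, q5, q6, q7, q8}; Z2 = {q1, q2, q3, q5, q6, q7, q8}; Z3 = {q1, q2, q3, q4, q5, q6, q7, q8}; fixed.
Sat(A[lock U ~lock]) = {q1, q2, q3, q4, q5, q6, q7, q8}
q3 ∈ Sat(A[lock U ~lock]) = {q1, q2, q3, q4, q5, q6, q7, q8}, so the formula holds at q3.

Yes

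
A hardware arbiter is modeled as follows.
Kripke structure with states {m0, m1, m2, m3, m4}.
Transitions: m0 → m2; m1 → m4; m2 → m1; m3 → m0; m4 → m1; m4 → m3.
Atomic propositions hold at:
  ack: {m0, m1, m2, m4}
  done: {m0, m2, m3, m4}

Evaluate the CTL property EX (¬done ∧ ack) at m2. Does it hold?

Sat(¬done) = {m1}
Sat(¬done ∧ ack) = {m1}
Sat(EX (¬done ∧ ack)) = {s : some successor in {m1}} = {m2, m4}
m2 ∈ Sat(EX (¬done ∧ ack)) = {m2, m4}, so the formula holds at m2.

Yes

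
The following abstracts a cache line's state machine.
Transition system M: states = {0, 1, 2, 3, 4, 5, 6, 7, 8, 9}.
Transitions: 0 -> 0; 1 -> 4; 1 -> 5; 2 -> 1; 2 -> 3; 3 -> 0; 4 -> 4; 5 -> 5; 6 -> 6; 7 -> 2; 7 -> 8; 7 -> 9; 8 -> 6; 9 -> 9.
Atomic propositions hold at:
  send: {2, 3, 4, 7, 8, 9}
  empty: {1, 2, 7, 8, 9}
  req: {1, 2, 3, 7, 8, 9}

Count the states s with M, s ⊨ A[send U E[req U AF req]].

6

AF req: least fixpoint, start Z0 = {1, 2, 3, 7, 8, 9}, add states with every successor in Z. Already a fixed point.
Sat(AF req) = {1, 2, 3, 7, 8, 9}
E[req U AF req]: least fixpoint, start Z0 = Sat(AF req) = {1, 2, 3, 7, 8, 9}, add states in Sat(req) with some successor in Z. Already a fixed point.
Sat(E[req U AF req]) = {1, 2, 3, 7, 8, 9}
A[send U E[req U AF req]]: least fixpoint, start Z0 = Sat(E[req U AF req]) = {1, 2, 3, 7, 8, 9}, add states in Sat(send) with every successor in Z. Already a fixed point.
Sat(A[send U E[req U AF req]]) = {1, 2, 3, 7, 8, 9}
|Sat(A[send U E[req U AF req]])| = |{1, 2, 3, 7, 8, 9}| = 6.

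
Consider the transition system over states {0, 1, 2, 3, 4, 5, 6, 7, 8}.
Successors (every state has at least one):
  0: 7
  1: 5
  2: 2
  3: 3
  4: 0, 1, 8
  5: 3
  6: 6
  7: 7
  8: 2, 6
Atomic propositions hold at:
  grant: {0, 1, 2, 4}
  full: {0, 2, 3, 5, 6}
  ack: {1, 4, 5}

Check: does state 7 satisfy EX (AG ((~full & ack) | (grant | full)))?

Sat(~full) = {1, 4, 7, 8}
Sat(~full & ack) = {1, 4}
Sat(grant | full) = {0, 1, 2, 3, 4, 5, 6}
Sat((~full & ack) | (grant | full)) = {0, 1, 2, 3, 4, 5, 6}
AG ((~full & ack) | (grant | full)): greatest fixpoint, start Z0 = {0, 1, 2, 3, 4, 5, 6}, keep only states in Sat with every successor in Z. Z1 = {1, 2, 3, 5, 6}; fixed.
Sat(AG ((~full & ack) | (grant | full))) = {1, 2, 3, 5, 6}
Sat(EX (AG ((~full & ack) | (grant | full)))) = {s : some successor in {1, 2, 3, 5, 6}} = {1, 2, 3, 4, 5, 6, 8}
7 ∉ Sat(EX (AG ((~full & ack) | (grant | full)))) = {1, 2, 3, 4, 5, 6, 8}, so the formula does not hold at 7.

No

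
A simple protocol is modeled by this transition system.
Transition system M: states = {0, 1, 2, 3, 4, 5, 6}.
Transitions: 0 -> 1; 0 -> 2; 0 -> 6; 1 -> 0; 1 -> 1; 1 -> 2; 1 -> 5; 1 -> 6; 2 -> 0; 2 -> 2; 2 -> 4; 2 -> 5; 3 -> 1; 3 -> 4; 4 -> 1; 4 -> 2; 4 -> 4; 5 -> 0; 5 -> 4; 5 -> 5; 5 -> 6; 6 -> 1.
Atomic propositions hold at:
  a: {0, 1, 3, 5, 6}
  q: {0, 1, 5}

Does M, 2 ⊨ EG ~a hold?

Yes

Sat(~a) = {2, 4}
EG ~a: greatest fixpoint, start Z0 = {2, 4}, keep only states in Sat with some successor in Z. Already a fixed point.
Sat(EG ~a) = {2, 4}
2 ∈ Sat(EG ~a) = {2, 4}, so the formula holds at 2.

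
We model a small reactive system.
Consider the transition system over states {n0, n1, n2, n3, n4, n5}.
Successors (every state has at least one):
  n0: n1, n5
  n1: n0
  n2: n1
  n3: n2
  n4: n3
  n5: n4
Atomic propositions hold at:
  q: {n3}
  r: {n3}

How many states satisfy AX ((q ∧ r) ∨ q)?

Sat(q ∧ r) = {n3}
Sat((q ∧ r) ∨ q) = {n3}
Sat(AX ((q ∧ r) ∨ q)) = {s : every successor in {n3}} = {n4}
|Sat(AX ((q ∧ r) ∨ q))| = |{n4}| = 1.

1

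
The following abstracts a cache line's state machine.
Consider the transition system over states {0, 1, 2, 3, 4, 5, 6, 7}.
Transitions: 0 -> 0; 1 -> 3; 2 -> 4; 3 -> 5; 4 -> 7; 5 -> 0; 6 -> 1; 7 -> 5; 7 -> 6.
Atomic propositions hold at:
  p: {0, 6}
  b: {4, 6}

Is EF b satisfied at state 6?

Yes

EF b: least fixpoint, start Z0 = {4, 6}, add states with some successor in Z. Z1 = {2, 4, 6, 7}; fixed.
Sat(EF b) = {2, 4, 6, 7}
6 ∈ Sat(EF b) = {2, 4, 6, 7}, so the formula holds at 6.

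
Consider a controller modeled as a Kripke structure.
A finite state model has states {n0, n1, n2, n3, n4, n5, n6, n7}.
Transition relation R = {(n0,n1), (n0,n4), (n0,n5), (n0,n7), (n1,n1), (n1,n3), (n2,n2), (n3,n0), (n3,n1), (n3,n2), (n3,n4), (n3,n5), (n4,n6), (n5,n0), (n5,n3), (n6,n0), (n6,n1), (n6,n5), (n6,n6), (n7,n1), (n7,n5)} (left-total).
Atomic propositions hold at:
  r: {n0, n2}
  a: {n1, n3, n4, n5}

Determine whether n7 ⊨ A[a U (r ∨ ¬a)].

Sat(¬a) = {n0, n2, n6, n7}
Sat(r ∨ ¬a) = {n0, n2, n6, n7}
A[a U (r ∨ ¬a)]: least fixpoint, start Z0 = Sat((r ∨ ¬a)) = {n0, n2, n6, n7}, add states in Sat(a) with every successor in Z. Z1 = {n0, n2, n4, n6, n7}; fixed.
Sat(A[a U (r ∨ ¬a)]) = {n0, n2, n4, n6, n7}
n7 ∈ Sat(A[a U (r ∨ ¬a)]) = {n0, n2, n4, n6, n7}, so the formula holds at n7.

Yes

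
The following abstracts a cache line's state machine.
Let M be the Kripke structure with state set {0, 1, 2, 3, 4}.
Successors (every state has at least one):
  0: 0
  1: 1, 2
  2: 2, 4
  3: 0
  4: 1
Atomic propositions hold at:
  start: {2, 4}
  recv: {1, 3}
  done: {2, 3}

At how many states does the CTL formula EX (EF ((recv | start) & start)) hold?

3

Sat(recv | start) = {1, 2, 3, 4}
Sat((recv | start) & start) = {2, 4}
EF ((recv | start) & start): least fixpoint, start Z0 = {2, 4}, add states with some successor in Z. Z1 = {1, 2, 4}; fixed.
Sat(EF ((recv | start) & start)) = {1, 2, 4}
Sat(EX (EF ((recv | start) & start))) = {s : some successor in {1, 2, 4}} = {1, 2, 4}
|Sat(EX (EF ((recv | start) & start)))| = |{1, 2, 4}| = 3.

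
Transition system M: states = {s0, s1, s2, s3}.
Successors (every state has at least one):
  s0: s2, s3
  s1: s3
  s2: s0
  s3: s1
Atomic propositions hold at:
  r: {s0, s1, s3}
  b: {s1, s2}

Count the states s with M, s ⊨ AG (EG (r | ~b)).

Sat(~b) = {s0, s3}
Sat(r | ~b) = {s0, s1, s3}
EG (r | ~b): greatest fixpoint, start Z0 = {s0, s1, s3}, keep only states in Sat with some successor in Z. Already a fixed point.
Sat(EG (r | ~b)) = {s0, s1, s3}
AG (EG (r | ~b)): greatest fixpoint, start Z0 = {s0, s1, s3}, keep only states in Sat with every successor in Z. Z1 = {s1, s3}; fixed.
Sat(AG (EG (r | ~b))) = {s1, s3}
|Sat(AG (EG (r | ~b)))| = |{s1, s3}| = 2.

2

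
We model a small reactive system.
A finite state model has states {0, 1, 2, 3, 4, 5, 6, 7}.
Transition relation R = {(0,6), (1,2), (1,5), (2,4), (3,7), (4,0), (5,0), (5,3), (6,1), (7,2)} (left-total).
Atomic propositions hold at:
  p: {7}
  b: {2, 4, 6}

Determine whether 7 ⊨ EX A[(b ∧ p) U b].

Sat(b ∧ p) = ∅
A[(b ∧ p) U b]: least fixpoint, start Z0 = Sat(b) = {2, 4, 6}, add states in Sat(b ∧ p) with every successor in Z. Already a fixed point.
Sat(A[(b ∧ p) U b]) = {2, 4, 6}
Sat(EX A[(b ∧ p) U b]) = {s : some successor in {2, 4, 6}} = {0, 1, 2, 7}
7 ∈ Sat(EX A[(b ∧ p) U b]) = {0, 1, 2, 7}, so the formula holds at 7.

Yes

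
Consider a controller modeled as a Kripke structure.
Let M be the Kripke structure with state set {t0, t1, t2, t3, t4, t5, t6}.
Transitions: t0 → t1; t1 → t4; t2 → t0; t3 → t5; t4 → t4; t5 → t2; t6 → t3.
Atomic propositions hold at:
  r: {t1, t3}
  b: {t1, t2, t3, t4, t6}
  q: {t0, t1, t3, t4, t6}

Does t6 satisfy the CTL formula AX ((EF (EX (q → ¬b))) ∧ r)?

Yes

Sat(¬b) = {t0, t5}
Sat(q → ¬b) = {t0, t2, t5}
Sat(EX (q → ¬b)) = {s : some successor in {t0, t2, t5}} = {t2, t3, t5}
EF (EX (q → ¬b)): least fixpoint, start Z0 = {t2, t3, t5}, add states with some successor in Z. Z1 = {t2, t3, t5, t6}; fixed.
Sat(EF (EX (q → ¬b))) = {t2, t3, t5, t6}
Sat((EF (EX (q → ¬b))) ∧ r) = {t3}
Sat(AX ((EF (EX (q → ¬b))) ∧ r)) = {s : every successor in {t3}} = {t6}
t6 ∈ Sat(AX ((EF (EX (q → ¬b))) ∧ r)) = {t6}, so the formula holds at t6.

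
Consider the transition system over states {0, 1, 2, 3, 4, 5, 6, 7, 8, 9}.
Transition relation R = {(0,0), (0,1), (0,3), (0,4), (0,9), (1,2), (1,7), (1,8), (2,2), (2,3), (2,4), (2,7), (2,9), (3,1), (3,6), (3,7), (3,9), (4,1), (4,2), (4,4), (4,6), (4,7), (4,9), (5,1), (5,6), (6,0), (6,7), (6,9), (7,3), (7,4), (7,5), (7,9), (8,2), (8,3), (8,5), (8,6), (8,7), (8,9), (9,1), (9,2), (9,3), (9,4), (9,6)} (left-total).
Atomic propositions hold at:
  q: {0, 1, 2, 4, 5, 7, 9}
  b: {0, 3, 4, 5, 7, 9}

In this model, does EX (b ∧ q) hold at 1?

Sat(b ∧ q) = {0, 4, 5, 7, 9}
Sat(EX (b ∧ q)) = {s : some successor in {0, 4, 5, 7, 9}} = {0, 1, 2, 3, 4, 6, 7, 8, 9}
1 ∈ Sat(EX (b ∧ q)) = {0, 1, 2, 3, 4, 6, 7, 8, 9}, so the formula holds at 1.

Yes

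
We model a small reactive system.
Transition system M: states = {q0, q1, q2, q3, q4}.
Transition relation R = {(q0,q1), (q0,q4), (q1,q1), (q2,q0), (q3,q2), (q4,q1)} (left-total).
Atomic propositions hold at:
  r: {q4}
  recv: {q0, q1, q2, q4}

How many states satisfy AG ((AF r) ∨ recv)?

AF r: least fixpoint, start Z0 = {q4}, add states with every successor in Z. Already a fixed point.
Sat(AF r) = {q4}
Sat((AF r) ∨ recv) = {q0, q1, q2, q4}
AG ((AF r) ∨ recv): greatest fixpoint, start Z0 = {q0, q1, q2, q4}, keep only states in Sat with every successor in Z. Already a fixed point.
Sat(AG ((AF r) ∨ recv)) = {q0, q1, q2, q4}
|Sat(AG ((AF r) ∨ recv))| = |{q0, q1, q2, q4}| = 4.

4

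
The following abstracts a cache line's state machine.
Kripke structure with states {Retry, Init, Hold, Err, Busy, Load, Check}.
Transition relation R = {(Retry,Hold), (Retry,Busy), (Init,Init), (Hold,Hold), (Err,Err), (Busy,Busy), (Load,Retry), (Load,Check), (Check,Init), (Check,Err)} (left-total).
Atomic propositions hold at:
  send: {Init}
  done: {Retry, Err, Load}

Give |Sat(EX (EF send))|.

EF send: least fixpoint, start Z0 = {Init}, add states with some successor in Z. Z1 = {Init, Check}; Z2 = {Init, Load, Check}; fixed.
Sat(EF send) = {Init, Load, Check}
Sat(EX (EF send)) = {s : some successor in {Init, Load, Check}} = {Init, Load, Check}
|Sat(EX (EF send))| = |{Init, Load, Check}| = 3.

3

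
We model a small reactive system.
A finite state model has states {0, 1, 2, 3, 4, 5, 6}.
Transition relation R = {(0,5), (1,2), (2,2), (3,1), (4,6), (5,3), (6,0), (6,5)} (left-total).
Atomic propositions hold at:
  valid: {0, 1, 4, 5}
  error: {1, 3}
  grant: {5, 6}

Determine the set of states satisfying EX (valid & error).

Sat(valid & error) = {1}
Sat(EX (valid & error)) = {s : some successor in {1}} = {3}

{3}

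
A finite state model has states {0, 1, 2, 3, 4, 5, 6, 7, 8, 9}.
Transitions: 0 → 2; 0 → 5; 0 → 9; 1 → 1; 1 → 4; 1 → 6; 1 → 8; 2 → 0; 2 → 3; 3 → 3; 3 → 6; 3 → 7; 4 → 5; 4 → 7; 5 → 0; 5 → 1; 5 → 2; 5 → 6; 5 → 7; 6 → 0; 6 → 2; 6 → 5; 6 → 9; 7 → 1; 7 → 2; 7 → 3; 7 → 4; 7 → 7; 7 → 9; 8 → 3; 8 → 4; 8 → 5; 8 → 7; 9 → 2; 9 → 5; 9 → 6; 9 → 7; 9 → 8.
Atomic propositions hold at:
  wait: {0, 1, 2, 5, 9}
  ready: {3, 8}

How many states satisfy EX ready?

Sat(EX ready) = {s : some successor in {3, 8}} = {1, 2, 3, 7, 8, 9}
|Sat(EX ready)| = |{1, 2, 3, 7, 8, 9}| = 6.

6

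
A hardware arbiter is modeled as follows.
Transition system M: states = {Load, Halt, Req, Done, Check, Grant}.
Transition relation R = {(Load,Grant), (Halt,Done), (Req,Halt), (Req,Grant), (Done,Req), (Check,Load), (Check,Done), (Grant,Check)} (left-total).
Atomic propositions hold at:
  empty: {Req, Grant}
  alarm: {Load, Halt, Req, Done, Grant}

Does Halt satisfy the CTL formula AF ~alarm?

No

Sat(~alarm) = {Check}
AF ~alarm: least fixpoint, start Z0 = {Check}, add states with every successor in Z. Z1 = {Check, Grant}; Z2 = {Load, Check, Grant}; fixed.
Sat(AF ~alarm) = {Load, Check, Grant}
Halt ∉ Sat(AF ~alarm) = {Load, Check, Grant}, so the formula does not hold at Halt.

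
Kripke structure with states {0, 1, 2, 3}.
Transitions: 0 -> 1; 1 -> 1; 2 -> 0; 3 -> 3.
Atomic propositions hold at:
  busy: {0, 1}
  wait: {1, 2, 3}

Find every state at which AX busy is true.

Sat(AX busy) = {s : every successor in {0, 1}} = {0, 1, 2}

{0, 1, 2}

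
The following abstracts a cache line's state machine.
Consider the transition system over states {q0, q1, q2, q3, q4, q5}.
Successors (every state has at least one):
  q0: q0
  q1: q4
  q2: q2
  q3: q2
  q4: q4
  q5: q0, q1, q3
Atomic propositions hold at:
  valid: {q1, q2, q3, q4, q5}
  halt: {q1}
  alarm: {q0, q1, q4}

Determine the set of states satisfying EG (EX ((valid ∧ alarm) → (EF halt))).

{q0, q2, q3, q5}

Sat(valid ∧ alarm) = {q1, q4}
EF halt: least fixpoint, start Z0 = {q1}, add states with some successor in Z. Z1 = {q1, q5}; fixed.
Sat(EF halt) = {q1, q5}
Sat((valid ∧ alarm) → (EF halt)) = {q0, q1, q2, q3, q5}
Sat(EX ((valid ∧ alarm) → (EF halt))) = {s : some successor in {q0, q1, q2, q3, q5}} = {q0, q2, q3, q5}
EG (EX ((valid ∧ alarm) → (EF halt))): greatest fixpoint, start Z0 = {q0, q2, q3, q5}, keep only states in Sat with some successor in Z. Already a fixed point.
Sat(EG (EX ((valid ∧ alarm) → (EF halt)))) = {q0, q2, q3, q5}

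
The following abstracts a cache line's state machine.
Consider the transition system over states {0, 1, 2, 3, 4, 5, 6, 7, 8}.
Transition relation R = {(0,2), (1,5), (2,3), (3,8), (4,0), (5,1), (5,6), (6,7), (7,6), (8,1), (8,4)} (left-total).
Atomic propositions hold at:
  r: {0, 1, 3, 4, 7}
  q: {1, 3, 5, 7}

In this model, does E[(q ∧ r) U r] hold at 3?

Sat(q ∧ r) = {1, 3, 7}
E[(q ∧ r) U r]: least fixpoint, start Z0 = Sat(r) = {0, 1, 3, 4, 7}, add states in Sat(q ∧ r) with some successor in Z. Already a fixed point.
Sat(E[(q ∧ r) U r]) = {0, 1, 3, 4, 7}
3 ∈ Sat(E[(q ∧ r) U r]) = {0, 1, 3, 4, 7}, so the formula holds at 3.

Yes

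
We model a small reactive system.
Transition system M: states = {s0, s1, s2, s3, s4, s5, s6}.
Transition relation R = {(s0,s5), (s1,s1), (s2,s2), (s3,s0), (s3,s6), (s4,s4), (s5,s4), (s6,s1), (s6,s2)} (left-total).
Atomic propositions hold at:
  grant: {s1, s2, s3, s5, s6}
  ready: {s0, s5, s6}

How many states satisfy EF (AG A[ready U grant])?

A[ready U grant]: least fixpoint, start Z0 = Sat(grant) = {s1, s2, s3, s5, s6}, add states in Sat(ready) with every successor in Z. Z1 = {s0, s1, s2, s3, s5, s6}; fixed.
Sat(A[ready U grant]) = {s0, s1, s2, s3, s5, s6}
AG A[ready U grant]: greatest fixpoint, start Z0 = {s0, s1, s2, s3, s5, s6}, keep only states in Sat with every successor in Z. Z1 = {s0, s1, s2, s3, s6}; Z2 = {s1, s2, s3, s6}; Z3 = {s1, s2, s6}; fixed.
Sat(AG A[ready U grant]) = {s1, s2, s6}
EF (AG A[ready U grant]): least fixpoint, start Z0 = {s1, s2, s6}, add states with some successor in Z. Z1 = {s1, s2, s3, s6}; fixed.
Sat(EF (AG A[ready U grant])) = {s1, s2, s3, s6}
|Sat(EF (AG A[ready U grant]))| = |{s1, s2, s3, s6}| = 4.

4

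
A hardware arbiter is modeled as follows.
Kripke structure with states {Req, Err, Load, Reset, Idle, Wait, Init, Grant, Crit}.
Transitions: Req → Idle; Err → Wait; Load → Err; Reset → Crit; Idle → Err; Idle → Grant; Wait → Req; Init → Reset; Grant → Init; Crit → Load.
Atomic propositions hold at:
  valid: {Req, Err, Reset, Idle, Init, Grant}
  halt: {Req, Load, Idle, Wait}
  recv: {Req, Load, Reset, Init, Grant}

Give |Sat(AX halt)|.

Sat(AX halt) = {s : every successor in {Req, Load, Idle, Wait}} = {Req, Err, Wait, Crit}
|Sat(AX halt)| = |{Req, Err, Wait, Crit}| = 4.

4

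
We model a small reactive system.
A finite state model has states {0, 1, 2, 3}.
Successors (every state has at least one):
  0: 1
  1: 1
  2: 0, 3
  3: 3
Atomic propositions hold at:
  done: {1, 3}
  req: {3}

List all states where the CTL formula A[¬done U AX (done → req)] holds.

{2, 3}

Sat(¬done) = {0, 2}
Sat(done → req) = {0, 2, 3}
Sat(AX (done → req)) = {s : every successor in {0, 2, 3}} = {2, 3}
A[¬done U AX (done → req)]: least fixpoint, start Z0 = Sat(AX (done → req)) = {2, 3}, add states in Sat(¬done) with every successor in Z. Already a fixed point.
Sat(A[¬done U AX (done → req)]) = {2, 3}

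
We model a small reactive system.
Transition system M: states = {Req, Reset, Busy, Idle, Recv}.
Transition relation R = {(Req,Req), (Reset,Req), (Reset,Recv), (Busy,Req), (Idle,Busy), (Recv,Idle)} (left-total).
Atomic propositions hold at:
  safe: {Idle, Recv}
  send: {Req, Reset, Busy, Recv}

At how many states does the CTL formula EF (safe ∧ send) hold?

Sat(safe ∧ send) = {Recv}
EF (safe ∧ send): least fixpoint, start Z0 = {Recv}, add states with some successor in Z. Z1 = {Reset, Recv}; fixed.
Sat(EF (safe ∧ send)) = {Reset, Recv}
|Sat(EF (safe ∧ send))| = |{Reset, Recv}| = 2.

2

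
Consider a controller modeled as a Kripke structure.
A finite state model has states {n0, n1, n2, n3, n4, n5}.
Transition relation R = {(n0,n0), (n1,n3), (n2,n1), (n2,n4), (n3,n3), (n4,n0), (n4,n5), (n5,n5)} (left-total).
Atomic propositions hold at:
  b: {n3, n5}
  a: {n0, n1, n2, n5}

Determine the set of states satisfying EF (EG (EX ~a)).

{n1, n2, n3}

Sat(~a) = {n3, n4}
Sat(EX ~a) = {s : some successor in {n3, n4}} = {n1, n2, n3}
EG (EX ~a): greatest fixpoint, start Z0 = {n1, n2, n3}, keep only states in Sat with some successor in Z. Already a fixed point.
Sat(EG (EX ~a)) = {n1, n2, n3}
EF (EG (EX ~a)): least fixpoint, start Z0 = {n1, n2, n3}, add states with some successor in Z. Already a fixed point.
Sat(EF (EG (EX ~a))) = {n1, n2, n3}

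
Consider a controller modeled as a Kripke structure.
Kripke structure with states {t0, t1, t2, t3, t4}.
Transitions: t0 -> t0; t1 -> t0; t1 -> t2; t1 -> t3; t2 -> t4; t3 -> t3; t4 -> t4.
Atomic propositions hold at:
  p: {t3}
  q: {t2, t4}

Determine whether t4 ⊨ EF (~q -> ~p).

Sat(~q) = {t0, t1, t3}
Sat(~p) = {t0, t1, t2, t4}
Sat(~q -> ~p) = {t0, t1, t2, t4}
EF (~q -> ~p): least fixpoint, start Z0 = {t0, t1, t2, t4}, add states with some successor in Z. Already a fixed point.
Sat(EF (~q -> ~p)) = {t0, t1, t2, t4}
t4 ∈ Sat(EF (~q -> ~p)) = {t0, t1, t2, t4}, so the formula holds at t4.

Yes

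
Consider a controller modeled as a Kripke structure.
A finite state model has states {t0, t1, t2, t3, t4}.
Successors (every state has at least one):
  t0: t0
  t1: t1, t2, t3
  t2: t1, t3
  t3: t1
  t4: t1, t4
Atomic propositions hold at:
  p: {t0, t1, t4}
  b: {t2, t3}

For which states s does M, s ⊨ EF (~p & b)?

Sat(~p) = {t2, t3}
Sat(~p & b) = {t2, t3}
EF (~p & b): least fixpoint, start Z0 = {t2, t3}, add states with some successor in Z. Z1 = {t1, t2, t3}; Z2 = {t1, t2, t3, t4}; fixed.
Sat(EF (~p & b)) = {t1, t2, t3, t4}

{t1, t2, t3, t4}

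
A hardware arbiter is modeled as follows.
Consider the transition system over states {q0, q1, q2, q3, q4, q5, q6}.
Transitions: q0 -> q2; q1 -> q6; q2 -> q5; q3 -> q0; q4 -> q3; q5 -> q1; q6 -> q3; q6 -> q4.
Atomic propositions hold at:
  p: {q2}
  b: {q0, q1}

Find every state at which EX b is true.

Sat(EX b) = {s : some successor in {q0, q1}} = {q3, q5}

{q3, q5}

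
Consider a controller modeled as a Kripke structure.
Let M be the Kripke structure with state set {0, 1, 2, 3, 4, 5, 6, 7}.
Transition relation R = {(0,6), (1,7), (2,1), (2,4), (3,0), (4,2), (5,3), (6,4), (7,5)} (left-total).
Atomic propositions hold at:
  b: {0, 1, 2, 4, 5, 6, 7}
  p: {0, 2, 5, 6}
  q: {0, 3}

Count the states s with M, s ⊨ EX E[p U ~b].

Sat(~b) = {3}
E[p U ~b]: least fixpoint, start Z0 = Sat(~b) = {3}, add states in Sat(p) with some successor in Z. Z1 = {3, 5}; fixed.
Sat(E[p U ~b]) = {3, 5}
Sat(EX E[p U ~b]) = {s : some successor in {3, 5}} = {5, 7}
|Sat(EX E[p U ~b])| = |{5, 7}| = 2.

2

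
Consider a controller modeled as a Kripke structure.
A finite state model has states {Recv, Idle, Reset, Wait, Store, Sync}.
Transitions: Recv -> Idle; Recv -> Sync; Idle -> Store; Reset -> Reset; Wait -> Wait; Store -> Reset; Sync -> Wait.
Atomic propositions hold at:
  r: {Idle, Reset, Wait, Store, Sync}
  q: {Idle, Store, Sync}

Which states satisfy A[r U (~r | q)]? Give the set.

{Recv, Idle, Store, Sync}

Sat(~r) = {Recv}
Sat(~r | q) = {Recv, Idle, Store, Sync}
A[r U (~r | q)]: least fixpoint, start Z0 = Sat((~r | q)) = {Recv, Idle, Store, Sync}, add states in Sat(r) with every successor in Z. Already a fixed point.
Sat(A[r U (~r | q)]) = {Recv, Idle, Store, Sync}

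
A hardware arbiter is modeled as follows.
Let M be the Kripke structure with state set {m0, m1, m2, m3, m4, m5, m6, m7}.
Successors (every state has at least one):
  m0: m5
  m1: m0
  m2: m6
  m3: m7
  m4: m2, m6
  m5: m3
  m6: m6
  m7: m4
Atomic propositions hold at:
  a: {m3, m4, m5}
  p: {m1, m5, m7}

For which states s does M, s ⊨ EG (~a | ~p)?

Sat(~a) = {m0, m1, m2, m6, m7}
Sat(~p) = {m0, m2, m3, m4, m6}
Sat(~a | ~p) = {m0, m1, m2, m3, m4, m6, m7}
EG (~a | ~p): greatest fixpoint, start Z0 = {m0, m1, m2, m3, m4, m6, m7}, keep only states in Sat with some successor in Z. Z1 = {m1, m2, m3, m4, m6, m7}; Z2 = {m2, m3, m4, m6, m7}; fixed.
Sat(EG (~a | ~p)) = {m2, m3, m4, m6, m7}

{m2, m3, m4, m6, m7}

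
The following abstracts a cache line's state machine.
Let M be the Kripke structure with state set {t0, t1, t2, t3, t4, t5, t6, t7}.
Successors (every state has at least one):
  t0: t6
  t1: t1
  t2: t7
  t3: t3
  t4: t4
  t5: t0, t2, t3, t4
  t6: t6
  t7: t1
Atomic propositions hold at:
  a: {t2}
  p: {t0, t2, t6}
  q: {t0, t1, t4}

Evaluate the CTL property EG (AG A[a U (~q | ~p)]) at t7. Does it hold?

Sat(~q) = {t2, t3, t5, t6, t7}
Sat(~p) = {t1, t3, t4, t5, t7}
Sat(~q | ~p) = {t1, t2, t3, t4, t5, t6, t7}
A[a U (~q | ~p)]: least fixpoint, start Z0 = Sat((~q | ~p)) = {t1, t2, t3, t4, t5, t6, t7}, add states in Sat(a) with every successor in Z. Already a fixed point.
Sat(A[a U (~q | ~p)]) = {t1, t2, t3, t4, t5, t6, t7}
AG A[a U (~q | ~p)]: greatest fixpoint, start Z0 = {t1, t2, t3, t4, t5, t6, t7}, keep only states in Sat with every successor in Z. Z1 = {t1, t2, t3, t4, t6, t7}; fixed.
Sat(AG A[a U (~q | ~p)]) = {t1, t2, t3, t4, t6, t7}
EG (AG A[a U (~q | ~p)]): greatest fixpoint, start Z0 = {t1, t2, t3, t4, t6, t7}, keep only states in Sat with some successor in Z. Already a fixed point.
Sat(EG (AG A[a U (~q | ~p)])) = {t1, t2, t3, t4, t6, t7}
t7 ∈ Sat(EG (AG A[a U (~q | ~p)])) = {t1, t2, t3, t4, t6, t7}, so the formula holds at t7.

Yes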